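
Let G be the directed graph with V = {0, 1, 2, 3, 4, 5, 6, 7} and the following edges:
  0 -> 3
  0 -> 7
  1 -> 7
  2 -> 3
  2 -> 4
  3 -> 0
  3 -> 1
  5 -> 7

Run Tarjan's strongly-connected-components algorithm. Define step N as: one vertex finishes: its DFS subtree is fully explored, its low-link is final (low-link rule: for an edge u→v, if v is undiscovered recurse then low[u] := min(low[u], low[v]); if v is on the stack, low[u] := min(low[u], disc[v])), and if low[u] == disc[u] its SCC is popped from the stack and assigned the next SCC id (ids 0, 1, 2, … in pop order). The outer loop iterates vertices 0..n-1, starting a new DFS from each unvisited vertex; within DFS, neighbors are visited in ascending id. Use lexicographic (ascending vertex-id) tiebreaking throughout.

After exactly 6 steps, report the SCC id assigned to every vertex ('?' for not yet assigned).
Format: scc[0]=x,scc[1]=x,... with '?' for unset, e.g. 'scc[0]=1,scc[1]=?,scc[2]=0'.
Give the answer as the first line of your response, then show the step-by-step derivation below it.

scc[0]=2,scc[1]=1,scc[2]=4,scc[3]=2,scc[4]=3,scc[5]=?,scc[6]=?,scc[7]=0

step 1: low=(low[0]=0,low[1]=2,low[2]=?,low[3]=0,low[4]=?,low[5]=?,low[6]=?,low[7]=3); scc=(scc[0]=?,scc[1]=?,scc[2]=?,scc[3]=?,scc[4]=?,scc[5]=?,scc[6]=?,scc[7]=0)
step 2: low=(low[0]=0,low[1]=2,low[2]=?,low[3]=0,low[4]=?,low[5]=?,low[6]=?,low[7]=3); scc=(scc[0]=?,scc[1]=1,scc[2]=?,scc[3]=?,scc[4]=?,scc[5]=?,scc[6]=?,scc[7]=0)
step 3: low=(low[0]=0,low[1]=2,low[2]=?,low[3]=0,low[4]=?,low[5]=?,low[6]=?,low[7]=3); scc=(scc[0]=?,scc[1]=1,scc[2]=?,scc[3]=?,scc[4]=?,scc[5]=?,scc[6]=?,scc[7]=0)
step 4: low=(low[0]=0,low[1]=2,low[2]=?,low[3]=0,low[4]=?,low[5]=?,low[6]=?,low[7]=3); scc=(scc[0]=2,scc[1]=1,scc[2]=?,scc[3]=2,scc[4]=?,scc[5]=?,scc[6]=?,scc[7]=0)
step 5: low=(low[0]=0,low[1]=2,low[2]=4,low[3]=0,low[4]=5,low[5]=?,low[6]=?,low[7]=3); scc=(scc[0]=2,scc[1]=1,scc[2]=?,scc[3]=2,scc[4]=3,scc[5]=?,scc[6]=?,scc[7]=0)
step 6: low=(low[0]=0,low[1]=2,low[2]=4,low[3]=0,low[4]=5,low[5]=?,low[6]=?,low[7]=3); scc=(scc[0]=2,scc[1]=1,scc[2]=4,scc[3]=2,scc[4]=3,scc[5]=?,scc[6]=?,scc[7]=0)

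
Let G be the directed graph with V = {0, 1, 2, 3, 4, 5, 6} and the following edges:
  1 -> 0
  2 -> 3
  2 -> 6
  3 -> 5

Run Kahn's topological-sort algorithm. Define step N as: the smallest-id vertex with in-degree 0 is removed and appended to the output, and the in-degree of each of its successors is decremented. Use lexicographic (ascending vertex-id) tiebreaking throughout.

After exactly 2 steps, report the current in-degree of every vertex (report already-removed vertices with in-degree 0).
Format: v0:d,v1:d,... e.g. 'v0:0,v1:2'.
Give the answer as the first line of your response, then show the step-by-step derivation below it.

v0:0,v1:0,v2:0,v3:1,v4:0,v5:1,v6:1

step 1: output 1; order=[1]; indeg=(0,0,0,1,0,1,1)
step 2: output 0; order=[1,0]; indeg=(0,0,0,1,0,1,1)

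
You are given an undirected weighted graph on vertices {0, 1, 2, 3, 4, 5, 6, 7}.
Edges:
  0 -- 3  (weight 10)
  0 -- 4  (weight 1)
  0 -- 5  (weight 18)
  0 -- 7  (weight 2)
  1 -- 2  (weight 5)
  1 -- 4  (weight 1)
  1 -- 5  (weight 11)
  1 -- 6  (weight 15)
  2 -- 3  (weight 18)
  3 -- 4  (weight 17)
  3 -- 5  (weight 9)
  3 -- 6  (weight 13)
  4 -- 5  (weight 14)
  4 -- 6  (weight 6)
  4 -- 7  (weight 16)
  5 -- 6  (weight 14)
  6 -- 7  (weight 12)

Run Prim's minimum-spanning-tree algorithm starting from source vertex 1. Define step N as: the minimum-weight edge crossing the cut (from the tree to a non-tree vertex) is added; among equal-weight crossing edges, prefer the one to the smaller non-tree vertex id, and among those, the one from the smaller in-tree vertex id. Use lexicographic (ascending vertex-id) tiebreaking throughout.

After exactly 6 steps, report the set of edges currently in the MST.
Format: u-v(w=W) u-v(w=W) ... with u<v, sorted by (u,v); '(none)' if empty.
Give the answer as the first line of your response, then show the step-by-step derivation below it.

0-3(w=10) 0-4(w=1) 0-7(w=2) 1-2(w=5) 1-4(w=1) 4-6(w=6)

step 1: add edge 1-4 (w=1); MST = {1-4(w=1)}
step 2: add edge 0-4 (w=1); MST = {0-4(w=1) 1-4(w=1)}
step 3: add edge 0-7 (w=2); MST = {0-4(w=1) 0-7(w=2) 1-4(w=1)}
step 4: add edge 1-2 (w=5); MST = {0-4(w=1) 0-7(w=2) 1-2(w=5) 1-4(w=1)}
step 5: add edge 4-6 (w=6); MST = {0-4(w=1) 0-7(w=2) 1-2(w=5) 1-4(w=1) 4-6(w=6)}
step 6: add edge 0-3 (w=10); MST = {0-3(w=10) 0-4(w=1) 0-7(w=2) 1-2(w=5) 1-4(w=1) 4-6(w=6)}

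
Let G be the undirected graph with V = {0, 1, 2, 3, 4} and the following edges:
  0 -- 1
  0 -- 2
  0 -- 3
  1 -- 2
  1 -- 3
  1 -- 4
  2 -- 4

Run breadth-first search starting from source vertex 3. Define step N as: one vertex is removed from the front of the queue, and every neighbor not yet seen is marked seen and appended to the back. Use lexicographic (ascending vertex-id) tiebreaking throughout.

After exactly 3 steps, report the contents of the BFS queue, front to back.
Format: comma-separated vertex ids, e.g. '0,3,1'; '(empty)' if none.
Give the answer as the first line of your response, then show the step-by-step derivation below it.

2,4

step 1: dequeue 3; queue=[0,1]; order=3
step 2: dequeue 0; queue=[1,2]; order=3,0
step 3: dequeue 1; queue=[2,4]; order=3,0,1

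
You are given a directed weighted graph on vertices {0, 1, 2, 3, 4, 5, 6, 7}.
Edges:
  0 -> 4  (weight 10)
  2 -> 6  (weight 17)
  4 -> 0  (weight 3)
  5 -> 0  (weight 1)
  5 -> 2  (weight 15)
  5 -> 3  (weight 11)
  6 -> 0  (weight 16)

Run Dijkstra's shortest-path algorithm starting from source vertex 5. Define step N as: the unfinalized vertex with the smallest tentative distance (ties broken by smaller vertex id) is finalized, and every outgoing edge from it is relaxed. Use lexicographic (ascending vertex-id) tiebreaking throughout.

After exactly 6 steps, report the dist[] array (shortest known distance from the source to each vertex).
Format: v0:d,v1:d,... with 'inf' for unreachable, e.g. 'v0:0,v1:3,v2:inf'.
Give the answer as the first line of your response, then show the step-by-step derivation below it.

v0:1,v1:inf,v2:15,v3:11,v4:11,v5:0,v6:32,v7:inf

step 1: dist = v0:1,v1:inf,v2:15,v3:11,v4:inf,v5:0,v6:inf,v7:inf
step 2: dist = v0:1,v1:inf,v2:15,v3:11,v4:11,v5:0,v6:inf,v7:inf
step 3: dist = v0:1,v1:inf,v2:15,v3:11,v4:11,v5:0,v6:inf,v7:inf
step 4: dist = v0:1,v1:inf,v2:15,v3:11,v4:11,v5:0,v6:inf,v7:inf
step 5: dist = v0:1,v1:inf,v2:15,v3:11,v4:11,v5:0,v6:32,v7:inf
step 6: dist = v0:1,v1:inf,v2:15,v3:11,v4:11,v5:0,v6:32,v7:inf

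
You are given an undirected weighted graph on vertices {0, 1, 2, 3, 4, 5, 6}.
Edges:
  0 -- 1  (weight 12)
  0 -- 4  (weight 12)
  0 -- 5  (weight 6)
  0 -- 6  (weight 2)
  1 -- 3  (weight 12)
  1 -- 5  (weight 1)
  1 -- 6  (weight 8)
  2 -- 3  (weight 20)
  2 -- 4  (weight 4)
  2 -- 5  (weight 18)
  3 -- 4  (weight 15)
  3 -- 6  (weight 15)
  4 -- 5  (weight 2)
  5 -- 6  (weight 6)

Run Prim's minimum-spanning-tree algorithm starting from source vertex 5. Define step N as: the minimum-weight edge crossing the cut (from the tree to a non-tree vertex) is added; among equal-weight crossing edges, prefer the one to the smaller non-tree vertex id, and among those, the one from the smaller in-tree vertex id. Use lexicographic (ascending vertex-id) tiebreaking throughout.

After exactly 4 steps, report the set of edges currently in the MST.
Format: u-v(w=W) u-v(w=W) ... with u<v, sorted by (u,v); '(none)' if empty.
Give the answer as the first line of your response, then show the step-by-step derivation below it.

0-5(w=6) 1-5(w=1) 2-4(w=4) 4-5(w=2)

step 1: add edge 1-5 (w=1); MST = {1-5(w=1)}
step 2: add edge 4-5 (w=2); MST = {1-5(w=1) 4-5(w=2)}
step 3: add edge 2-4 (w=4); MST = {1-5(w=1) 2-4(w=4) 4-5(w=2)}
step 4: add edge 0-5 (w=6); MST = {0-5(w=6) 1-5(w=1) 2-4(w=4) 4-5(w=2)}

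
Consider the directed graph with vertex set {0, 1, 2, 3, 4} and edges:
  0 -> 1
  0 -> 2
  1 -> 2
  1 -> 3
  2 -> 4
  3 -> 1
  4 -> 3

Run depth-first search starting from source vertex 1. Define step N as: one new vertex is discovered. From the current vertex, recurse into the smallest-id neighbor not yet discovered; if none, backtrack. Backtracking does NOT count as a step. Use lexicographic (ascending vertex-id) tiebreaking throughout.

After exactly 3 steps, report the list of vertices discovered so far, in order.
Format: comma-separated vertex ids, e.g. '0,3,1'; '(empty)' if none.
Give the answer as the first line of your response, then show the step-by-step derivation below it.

1,2,4

step 1: discover 1; path=1; order=1
step 2: discover 2; path=1>2; order=1,2
step 3: discover 4; path=1>2>4; order=1,2,4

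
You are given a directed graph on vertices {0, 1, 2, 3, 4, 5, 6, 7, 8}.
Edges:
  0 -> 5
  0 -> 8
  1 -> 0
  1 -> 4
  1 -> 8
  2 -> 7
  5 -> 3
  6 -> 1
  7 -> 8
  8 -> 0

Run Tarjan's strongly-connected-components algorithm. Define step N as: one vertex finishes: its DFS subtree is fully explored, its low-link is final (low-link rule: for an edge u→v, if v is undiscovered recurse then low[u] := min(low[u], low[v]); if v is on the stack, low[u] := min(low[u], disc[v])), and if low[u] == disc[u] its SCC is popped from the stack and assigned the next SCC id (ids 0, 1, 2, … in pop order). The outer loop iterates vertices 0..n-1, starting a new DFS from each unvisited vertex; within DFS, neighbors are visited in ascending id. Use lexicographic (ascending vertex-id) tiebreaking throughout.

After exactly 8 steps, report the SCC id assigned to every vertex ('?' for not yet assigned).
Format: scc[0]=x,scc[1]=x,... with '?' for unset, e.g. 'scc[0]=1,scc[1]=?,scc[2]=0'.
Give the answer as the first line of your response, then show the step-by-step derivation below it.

scc[0]=2,scc[1]=4,scc[2]=6,scc[3]=0,scc[4]=3,scc[5]=1,scc[6]=?,scc[7]=5,scc[8]=2

step 1: low=(low[0]=0,low[1]=?,low[2]=?,low[3]=2,low[4]=?,low[5]=1,low[6]=?,low[7]=?,low[8]=?); scc=(scc[0]=?,scc[1]=?,scc[2]=?,scc[3]=0,scc[4]=?,scc[5]=?,scc[6]=?,scc[7]=?,scc[8]=?)
step 2: low=(low[0]=0,low[1]=?,low[2]=?,low[3]=2,low[4]=?,low[5]=1,low[6]=?,low[7]=?,low[8]=?); scc=(scc[0]=?,scc[1]=?,scc[2]=?,scc[3]=0,scc[4]=?,scc[5]=1,scc[6]=?,scc[7]=?,scc[8]=?)
step 3: low=(low[0]=0,low[1]=?,low[2]=?,low[3]=2,low[4]=?,low[5]=1,low[6]=?,low[7]=?,low[8]=0); scc=(scc[0]=?,scc[1]=?,scc[2]=?,scc[3]=0,scc[4]=?,scc[5]=1,scc[6]=?,scc[7]=?,scc[8]=?)
step 4: low=(low[0]=0,low[1]=?,low[2]=?,low[3]=2,low[4]=?,low[5]=1,low[6]=?,low[7]=?,low[8]=0); scc=(scc[0]=2,scc[1]=?,scc[2]=?,scc[3]=0,scc[4]=?,scc[5]=1,scc[6]=?,scc[7]=?,scc[8]=2)
step 5: low=(low[0]=0,low[1]=4,low[2]=?,low[3]=2,low[4]=5,low[5]=1,low[6]=?,low[7]=?,low[8]=0); scc=(scc[0]=2,scc[1]=?,scc[2]=?,scc[3]=0,scc[4]=3,scc[5]=1,scc[6]=?,scc[7]=?,scc[8]=2)
step 6: low=(low[0]=0,low[1]=4,low[2]=?,low[3]=2,low[4]=5,low[5]=1,low[6]=?,low[7]=?,low[8]=0); scc=(scc[0]=2,scc[1]=4,scc[2]=?,scc[3]=0,scc[4]=3,scc[5]=1,scc[6]=?,scc[7]=?,scc[8]=2)
step 7: low=(low[0]=0,low[1]=4,low[2]=6,low[3]=2,low[4]=5,low[5]=1,low[6]=?,low[7]=7,low[8]=0); scc=(scc[0]=2,scc[1]=4,scc[2]=?,scc[3]=0,scc[4]=3,scc[5]=1,scc[6]=?,scc[7]=5,scc[8]=2)
step 8: low=(low[0]=0,low[1]=4,low[2]=6,low[3]=2,low[4]=5,low[5]=1,low[6]=?,low[7]=7,low[8]=0); scc=(scc[0]=2,scc[1]=4,scc[2]=6,scc[3]=0,scc[4]=3,scc[5]=1,scc[6]=?,scc[7]=5,scc[8]=2)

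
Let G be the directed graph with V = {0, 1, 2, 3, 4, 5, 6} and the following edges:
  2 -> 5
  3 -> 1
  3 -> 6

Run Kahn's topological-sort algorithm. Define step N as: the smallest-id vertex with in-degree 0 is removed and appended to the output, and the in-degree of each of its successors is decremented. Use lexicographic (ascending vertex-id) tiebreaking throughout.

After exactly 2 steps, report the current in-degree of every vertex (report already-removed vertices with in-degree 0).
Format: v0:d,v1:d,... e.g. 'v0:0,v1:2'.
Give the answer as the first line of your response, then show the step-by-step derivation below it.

v0:0,v1:1,v2:0,v3:0,v4:0,v5:0,v6:1

step 1: output 0; order=[0]; indeg=(0,1,0,0,0,1,1)
step 2: output 2; order=[0,2]; indeg=(0,1,0,0,0,0,1)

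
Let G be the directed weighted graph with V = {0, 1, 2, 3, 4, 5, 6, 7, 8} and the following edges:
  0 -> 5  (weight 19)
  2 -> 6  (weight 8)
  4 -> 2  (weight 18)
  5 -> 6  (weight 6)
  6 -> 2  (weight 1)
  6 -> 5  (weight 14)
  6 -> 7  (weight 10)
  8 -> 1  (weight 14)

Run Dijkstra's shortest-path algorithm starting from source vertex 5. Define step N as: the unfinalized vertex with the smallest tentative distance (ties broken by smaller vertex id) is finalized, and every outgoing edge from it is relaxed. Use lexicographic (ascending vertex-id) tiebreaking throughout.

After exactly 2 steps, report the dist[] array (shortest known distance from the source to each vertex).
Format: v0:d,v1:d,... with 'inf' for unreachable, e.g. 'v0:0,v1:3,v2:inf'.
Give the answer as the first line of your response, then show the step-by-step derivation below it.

v0:inf,v1:inf,v2:7,v3:inf,v4:inf,v5:0,v6:6,v7:16,v8:inf

step 1: dist = v0:inf,v1:inf,v2:inf,v3:inf,v4:inf,v5:0,v6:6,v7:inf,v8:inf
step 2: dist = v0:inf,v1:inf,v2:7,v3:inf,v4:inf,v5:0,v6:6,v7:16,v8:inf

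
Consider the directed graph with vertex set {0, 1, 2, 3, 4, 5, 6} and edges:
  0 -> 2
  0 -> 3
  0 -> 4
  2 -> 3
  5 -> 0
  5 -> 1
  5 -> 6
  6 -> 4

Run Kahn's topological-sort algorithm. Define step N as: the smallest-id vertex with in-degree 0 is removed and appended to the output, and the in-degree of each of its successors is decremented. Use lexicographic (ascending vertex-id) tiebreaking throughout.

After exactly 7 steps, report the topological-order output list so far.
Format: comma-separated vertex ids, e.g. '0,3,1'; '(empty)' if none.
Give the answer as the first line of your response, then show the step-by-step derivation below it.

5,0,1,2,3,6,4

step 1: output 5; order=[5]; indeg=(0,0,1,2,2,0,0)
step 2: output 0; order=[5,0]; indeg=(0,0,0,1,1,0,0)
step 3: output 1; order=[5,0,1]; indeg=(0,0,0,1,1,0,0)
step 4: output 2; order=[5,0,1,2]; indeg=(0,0,0,0,1,0,0)
step 5: output 3; order=[5,0,1,2,3]; indeg=(0,0,0,0,1,0,0)
step 6: output 6; order=[5,0,1,2,3,6]; indeg=(0,0,0,0,0,0,0)
step 7: output 4; order=[5,0,1,2,3,6,4]; indeg=(0,0,0,0,0,0,0)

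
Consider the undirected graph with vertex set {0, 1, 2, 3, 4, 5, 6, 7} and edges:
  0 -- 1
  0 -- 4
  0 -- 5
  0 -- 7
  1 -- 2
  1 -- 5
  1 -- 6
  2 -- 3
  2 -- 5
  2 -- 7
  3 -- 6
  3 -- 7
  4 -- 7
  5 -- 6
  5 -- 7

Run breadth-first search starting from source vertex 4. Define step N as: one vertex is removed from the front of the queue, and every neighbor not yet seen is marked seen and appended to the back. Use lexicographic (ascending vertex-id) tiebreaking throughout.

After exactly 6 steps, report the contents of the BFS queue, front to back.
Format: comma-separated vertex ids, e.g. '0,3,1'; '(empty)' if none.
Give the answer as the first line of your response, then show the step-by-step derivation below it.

3,6

step 1: dequeue 4; queue=[0,7]; order=4
step 2: dequeue 0; queue=[7,1,5]; order=4,0
step 3: dequeue 7; queue=[1,5,2,3]; order=4,0,7
step 4: dequeue 1; queue=[5,2,3,6]; order=4,0,7,1
step 5: dequeue 5; queue=[2,3,6]; order=4,0,7,1,5
step 6: dequeue 2; queue=[3,6]; order=4,0,7,1,5,2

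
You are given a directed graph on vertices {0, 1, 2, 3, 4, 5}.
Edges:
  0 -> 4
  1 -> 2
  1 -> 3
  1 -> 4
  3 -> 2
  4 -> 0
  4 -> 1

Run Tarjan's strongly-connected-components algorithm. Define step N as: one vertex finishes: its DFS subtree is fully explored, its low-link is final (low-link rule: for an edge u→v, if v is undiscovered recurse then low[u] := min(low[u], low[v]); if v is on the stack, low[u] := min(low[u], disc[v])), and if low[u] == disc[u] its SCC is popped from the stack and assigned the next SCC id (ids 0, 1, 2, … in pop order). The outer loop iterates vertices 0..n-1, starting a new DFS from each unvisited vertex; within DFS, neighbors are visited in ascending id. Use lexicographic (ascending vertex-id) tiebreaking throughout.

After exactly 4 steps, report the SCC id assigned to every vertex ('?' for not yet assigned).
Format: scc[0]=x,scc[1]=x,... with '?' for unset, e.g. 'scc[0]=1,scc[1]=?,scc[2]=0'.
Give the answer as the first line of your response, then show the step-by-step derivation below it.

scc[0]=?,scc[1]=?,scc[2]=0,scc[3]=1,scc[4]=?,scc[5]=?

step 1: low=(low[0]=0,low[1]=2,low[2]=3,low[3]=?,low[4]=0,low[5]=?); scc=(scc[0]=?,scc[1]=?,scc[2]=0,scc[3]=?,scc[4]=?,scc[5]=?)
step 2: low=(low[0]=0,low[1]=2,low[2]=3,low[3]=4,low[4]=0,low[5]=?); scc=(scc[0]=?,scc[1]=?,scc[2]=0,scc[3]=1,scc[4]=?,scc[5]=?)
step 3: low=(low[0]=0,low[1]=1,low[2]=3,low[3]=4,low[4]=0,low[5]=?); scc=(scc[0]=?,scc[1]=?,scc[2]=0,scc[3]=1,scc[4]=?,scc[5]=?)
step 4: low=(low[0]=0,low[1]=1,low[2]=3,low[3]=4,low[4]=0,low[5]=?); scc=(scc[0]=?,scc[1]=?,scc[2]=0,scc[3]=1,scc[4]=?,scc[5]=?)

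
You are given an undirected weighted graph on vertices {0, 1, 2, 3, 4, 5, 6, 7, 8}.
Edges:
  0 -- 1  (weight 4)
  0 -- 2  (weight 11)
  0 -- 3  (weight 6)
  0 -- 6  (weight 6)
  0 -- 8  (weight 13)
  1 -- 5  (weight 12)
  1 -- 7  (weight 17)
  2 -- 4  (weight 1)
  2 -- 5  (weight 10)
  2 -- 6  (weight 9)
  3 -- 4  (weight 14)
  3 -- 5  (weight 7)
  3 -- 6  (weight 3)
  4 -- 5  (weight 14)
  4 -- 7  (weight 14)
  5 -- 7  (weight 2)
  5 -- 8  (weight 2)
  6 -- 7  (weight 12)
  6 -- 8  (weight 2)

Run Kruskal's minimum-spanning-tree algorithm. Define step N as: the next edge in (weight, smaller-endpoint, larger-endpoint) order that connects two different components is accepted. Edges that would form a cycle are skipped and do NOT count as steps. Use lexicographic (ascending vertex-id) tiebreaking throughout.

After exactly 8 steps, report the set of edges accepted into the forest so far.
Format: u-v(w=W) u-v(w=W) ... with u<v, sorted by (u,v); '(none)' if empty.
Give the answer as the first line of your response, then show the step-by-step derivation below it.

0-1(w=4) 0-3(w=6) 2-4(w=1) 2-6(w=9) 3-6(w=3) 5-7(w=2) 5-8(w=2) 6-8(w=2)

step 1: add edge 2-4 (w=1); MST = {2-4(w=1)}
step 2: add edge 5-7 (w=2); MST = {2-4(w=1) 5-7(w=2)}
step 3: add edge 5-8 (w=2); MST = {2-4(w=1) 5-7(w=2) 5-8(w=2)}
step 4: add edge 6-8 (w=2); MST = {2-4(w=1) 5-7(w=2) 5-8(w=2) 6-8(w=2)}
step 5: add edge 3-6 (w=3); MST = {2-4(w=1) 3-6(w=3) 5-7(w=2) 5-8(w=2) 6-8(w=2)}
step 6: add edge 0-1 (w=4); MST = {0-1(w=4) 2-4(w=1) 3-6(w=3) 5-7(w=2) 5-8(w=2) 6-8(w=2)}
step 7: add edge 0-3 (w=6); MST = {0-1(w=4) 0-3(w=6) 2-4(w=1) 3-6(w=3) 5-7(w=2) 5-8(w=2) 6-8(w=2)}
step 8: add edge 2-6 (w=9); MST = {0-1(w=4) 0-3(w=6) 2-4(w=1) 2-6(w=9) 3-6(w=3) 5-7(w=2) 5-8(w=2) 6-8(w=2)}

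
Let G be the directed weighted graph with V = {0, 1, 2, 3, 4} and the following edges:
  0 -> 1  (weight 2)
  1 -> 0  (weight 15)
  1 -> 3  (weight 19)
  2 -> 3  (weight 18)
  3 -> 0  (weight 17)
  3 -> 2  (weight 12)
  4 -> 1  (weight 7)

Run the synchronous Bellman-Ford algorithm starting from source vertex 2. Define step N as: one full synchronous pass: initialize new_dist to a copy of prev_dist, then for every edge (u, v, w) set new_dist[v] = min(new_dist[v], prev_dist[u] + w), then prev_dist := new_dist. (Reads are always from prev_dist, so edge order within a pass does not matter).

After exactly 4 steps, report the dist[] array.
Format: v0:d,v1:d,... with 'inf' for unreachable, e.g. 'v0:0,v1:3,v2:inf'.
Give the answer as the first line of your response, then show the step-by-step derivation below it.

v0:35,v1:37,v2:0,v3:18,v4:inf

step 1: dist = v0:inf,v1:inf,v2:0,v3:18,v4:inf
step 2: dist = v0:35,v1:inf,v2:0,v3:18,v4:inf
step 3: dist = v0:35,v1:37,v2:0,v3:18,v4:inf
step 4: dist = v0:35,v1:37,v2:0,v3:18,v4:inf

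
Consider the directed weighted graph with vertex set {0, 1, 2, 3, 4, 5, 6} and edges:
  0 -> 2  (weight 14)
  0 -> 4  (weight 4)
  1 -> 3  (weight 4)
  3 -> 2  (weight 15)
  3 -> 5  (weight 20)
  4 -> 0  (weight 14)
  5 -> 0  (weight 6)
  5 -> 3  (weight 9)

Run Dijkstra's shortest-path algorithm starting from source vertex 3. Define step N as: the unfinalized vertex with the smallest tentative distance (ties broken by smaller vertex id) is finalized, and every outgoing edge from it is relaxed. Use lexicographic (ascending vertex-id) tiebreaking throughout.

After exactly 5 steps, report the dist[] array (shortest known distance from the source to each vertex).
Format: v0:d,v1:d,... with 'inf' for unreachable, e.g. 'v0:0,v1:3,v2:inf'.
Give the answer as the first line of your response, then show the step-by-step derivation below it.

v0:26,v1:inf,v2:15,v3:0,v4:30,v5:20,v6:inf

step 1: dist = v0:inf,v1:inf,v2:15,v3:0,v4:inf,v5:20,v6:inf
step 2: dist = v0:inf,v1:inf,v2:15,v3:0,v4:inf,v5:20,v6:inf
step 3: dist = v0:26,v1:inf,v2:15,v3:0,v4:inf,v5:20,v6:inf
step 4: dist = v0:26,v1:inf,v2:15,v3:0,v4:30,v5:20,v6:inf
step 5: dist = v0:26,v1:inf,v2:15,v3:0,v4:30,v5:20,v6:inf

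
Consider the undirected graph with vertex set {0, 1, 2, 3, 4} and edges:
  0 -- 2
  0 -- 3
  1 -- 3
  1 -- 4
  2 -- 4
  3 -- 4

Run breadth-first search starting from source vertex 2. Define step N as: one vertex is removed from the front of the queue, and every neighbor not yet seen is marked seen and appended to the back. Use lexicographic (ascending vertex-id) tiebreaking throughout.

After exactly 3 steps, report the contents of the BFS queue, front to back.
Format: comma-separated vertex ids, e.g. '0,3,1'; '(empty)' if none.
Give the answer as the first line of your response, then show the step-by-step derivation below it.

3,1

step 1: dequeue 2; queue=[0,4]; order=2
step 2: dequeue 0; queue=[4,3]; order=2,0
step 3: dequeue 4; queue=[3,1]; order=2,0,4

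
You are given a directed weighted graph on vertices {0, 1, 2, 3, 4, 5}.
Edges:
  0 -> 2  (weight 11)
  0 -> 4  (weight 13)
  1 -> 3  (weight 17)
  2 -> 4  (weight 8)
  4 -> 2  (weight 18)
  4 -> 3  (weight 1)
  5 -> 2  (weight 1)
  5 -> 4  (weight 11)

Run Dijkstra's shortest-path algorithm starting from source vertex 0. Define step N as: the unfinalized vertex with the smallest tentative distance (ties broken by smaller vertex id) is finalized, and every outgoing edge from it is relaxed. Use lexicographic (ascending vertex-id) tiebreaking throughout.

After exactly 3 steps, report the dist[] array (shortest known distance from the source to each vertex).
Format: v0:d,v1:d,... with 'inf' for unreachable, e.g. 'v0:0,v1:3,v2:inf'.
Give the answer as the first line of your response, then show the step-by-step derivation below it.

v0:0,v1:inf,v2:11,v3:14,v4:13,v5:inf

step 1: dist = v0:0,v1:inf,v2:11,v3:inf,v4:13,v5:inf
step 2: dist = v0:0,v1:inf,v2:11,v3:inf,v4:13,v5:inf
step 3: dist = v0:0,v1:inf,v2:11,v3:14,v4:13,v5:inf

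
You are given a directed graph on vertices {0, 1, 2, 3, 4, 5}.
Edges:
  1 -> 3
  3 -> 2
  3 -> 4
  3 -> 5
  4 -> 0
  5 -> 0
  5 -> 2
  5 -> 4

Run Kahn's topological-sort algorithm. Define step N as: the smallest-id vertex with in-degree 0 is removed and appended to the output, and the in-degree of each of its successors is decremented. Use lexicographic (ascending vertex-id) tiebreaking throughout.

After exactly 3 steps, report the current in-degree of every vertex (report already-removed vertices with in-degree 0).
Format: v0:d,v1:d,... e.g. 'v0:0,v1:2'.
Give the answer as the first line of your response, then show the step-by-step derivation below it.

v0:1,v1:0,v2:0,v3:0,v4:0,v5:0

step 1: output 1; order=[1]; indeg=(2,0,2,0,2,1)
step 2: output 3; order=[1,3]; indeg=(2,0,1,0,1,0)
step 3: output 5; order=[1,3,5]; indeg=(1,0,0,0,0,0)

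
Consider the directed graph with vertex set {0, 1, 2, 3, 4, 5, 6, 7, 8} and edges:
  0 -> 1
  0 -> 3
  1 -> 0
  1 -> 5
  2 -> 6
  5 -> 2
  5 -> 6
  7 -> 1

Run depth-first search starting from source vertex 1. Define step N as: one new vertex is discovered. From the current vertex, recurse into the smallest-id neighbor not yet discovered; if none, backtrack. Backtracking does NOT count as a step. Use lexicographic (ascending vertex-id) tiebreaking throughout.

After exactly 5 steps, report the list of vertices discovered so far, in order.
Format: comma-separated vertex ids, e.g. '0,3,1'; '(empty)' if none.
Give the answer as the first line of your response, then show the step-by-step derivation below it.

1,0,3,5,2

step 1: discover 1; path=1; order=1
step 2: discover 0; path=1>0; order=1,0
step 3: discover 3; path=1>0>3; order=1,0,3
step 4: discover 5; path=1>5; order=1,0,3,5
step 5: discover 2; path=1>5>2; order=1,0,3,5,2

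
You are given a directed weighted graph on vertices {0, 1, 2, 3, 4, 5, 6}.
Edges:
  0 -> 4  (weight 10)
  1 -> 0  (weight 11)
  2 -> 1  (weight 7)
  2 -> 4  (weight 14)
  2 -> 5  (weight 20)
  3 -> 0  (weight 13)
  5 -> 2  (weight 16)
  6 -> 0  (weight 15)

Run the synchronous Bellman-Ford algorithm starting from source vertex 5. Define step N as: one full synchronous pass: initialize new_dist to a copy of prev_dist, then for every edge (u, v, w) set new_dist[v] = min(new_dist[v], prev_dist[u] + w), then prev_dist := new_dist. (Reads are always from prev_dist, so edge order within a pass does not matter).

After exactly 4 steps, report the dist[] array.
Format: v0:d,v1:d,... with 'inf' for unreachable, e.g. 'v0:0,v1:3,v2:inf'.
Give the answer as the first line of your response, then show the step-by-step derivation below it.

v0:34,v1:23,v2:16,v3:inf,v4:30,v5:0,v6:inf

step 1: dist = v0:inf,v1:inf,v2:16,v3:inf,v4:inf,v5:0,v6:inf
step 2: dist = v0:inf,v1:23,v2:16,v3:inf,v4:30,v5:0,v6:inf
step 3: dist = v0:34,v1:23,v2:16,v3:inf,v4:30,v5:0,v6:inf
step 4: dist = v0:34,v1:23,v2:16,v3:inf,v4:30,v5:0,v6:inf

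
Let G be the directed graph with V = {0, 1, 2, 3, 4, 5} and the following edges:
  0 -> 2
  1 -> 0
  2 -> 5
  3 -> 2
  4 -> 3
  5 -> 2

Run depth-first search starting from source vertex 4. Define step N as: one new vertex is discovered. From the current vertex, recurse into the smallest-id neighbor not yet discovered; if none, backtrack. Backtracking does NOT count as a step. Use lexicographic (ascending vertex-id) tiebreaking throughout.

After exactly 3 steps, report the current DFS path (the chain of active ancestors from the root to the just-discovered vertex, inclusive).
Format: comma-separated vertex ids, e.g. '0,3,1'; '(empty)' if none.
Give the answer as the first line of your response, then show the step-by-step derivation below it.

4,3,2

step 1: discover 4; path=4; order=4
step 2: discover 3; path=4>3; order=4,3
step 3: discover 2; path=4>3>2; order=4,3,2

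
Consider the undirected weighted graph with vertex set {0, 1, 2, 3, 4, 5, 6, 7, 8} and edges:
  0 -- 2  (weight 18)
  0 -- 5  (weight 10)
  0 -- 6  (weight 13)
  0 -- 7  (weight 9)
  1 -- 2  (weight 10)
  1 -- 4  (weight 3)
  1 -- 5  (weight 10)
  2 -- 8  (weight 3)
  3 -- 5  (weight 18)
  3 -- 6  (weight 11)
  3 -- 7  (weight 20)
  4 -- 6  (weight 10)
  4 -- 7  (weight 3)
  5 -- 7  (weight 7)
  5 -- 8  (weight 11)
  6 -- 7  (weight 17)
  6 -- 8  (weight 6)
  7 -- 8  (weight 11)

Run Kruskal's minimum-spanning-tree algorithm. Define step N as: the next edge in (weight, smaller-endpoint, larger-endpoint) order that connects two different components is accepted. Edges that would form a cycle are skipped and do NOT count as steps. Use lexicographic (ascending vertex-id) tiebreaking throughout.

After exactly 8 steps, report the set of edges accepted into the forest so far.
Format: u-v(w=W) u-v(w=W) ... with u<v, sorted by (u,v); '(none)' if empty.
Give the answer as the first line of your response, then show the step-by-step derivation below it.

0-7(w=9) 1-2(w=10) 1-4(w=3) 2-8(w=3) 3-6(w=11) 4-7(w=3) 5-7(w=7) 6-8(w=6)

step 1: add edge 1-4 (w=3); MST = {1-4(w=3)}
step 2: add edge 2-8 (w=3); MST = {1-4(w=3) 2-8(w=3)}
step 3: add edge 4-7 (w=3); MST = {1-4(w=3) 2-8(w=3) 4-7(w=3)}
step 4: add edge 6-8 (w=6); MST = {1-4(w=3) 2-8(w=3) 4-7(w=3) 6-8(w=6)}
step 5: add edge 5-7 (w=7); MST = {1-4(w=3) 2-8(w=3) 4-7(w=3) 5-7(w=7) 6-8(w=6)}
step 6: add edge 0-7 (w=9); MST = {0-7(w=9) 1-4(w=3) 2-8(w=3) 4-7(w=3) 5-7(w=7) 6-8(w=6)}
step 7: add edge 1-2 (w=10); MST = {0-7(w=9) 1-2(w=10) 1-4(w=3) 2-8(w=3) 4-7(w=3) 5-7(w=7) 6-8(w=6)}
step 8: add edge 3-6 (w=11); MST = {0-7(w=9) 1-2(w=10) 1-4(w=3) 2-8(w=3) 3-6(w=11) 4-7(w=3) 5-7(w=7) 6-8(w=6)}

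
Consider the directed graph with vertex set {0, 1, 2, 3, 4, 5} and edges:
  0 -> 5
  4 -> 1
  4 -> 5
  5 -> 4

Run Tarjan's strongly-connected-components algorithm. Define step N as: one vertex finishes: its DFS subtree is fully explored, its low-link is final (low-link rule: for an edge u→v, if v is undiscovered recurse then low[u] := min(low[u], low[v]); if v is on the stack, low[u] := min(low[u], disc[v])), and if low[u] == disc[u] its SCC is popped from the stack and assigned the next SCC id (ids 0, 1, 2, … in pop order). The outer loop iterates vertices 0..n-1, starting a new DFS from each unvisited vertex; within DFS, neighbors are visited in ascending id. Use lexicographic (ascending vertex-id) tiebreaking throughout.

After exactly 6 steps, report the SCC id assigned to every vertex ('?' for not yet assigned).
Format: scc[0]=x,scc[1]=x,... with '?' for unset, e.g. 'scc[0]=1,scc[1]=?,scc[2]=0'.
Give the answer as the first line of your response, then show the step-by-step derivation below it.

scc[0]=2,scc[1]=0,scc[2]=3,scc[3]=4,scc[4]=1,scc[5]=1

step 1: low=(low[0]=0,low[1]=3,low[2]=?,low[3]=?,low[4]=2,low[5]=1); scc=(scc[0]=?,scc[1]=0,scc[2]=?,scc[3]=?,scc[4]=?,scc[5]=?)
step 2: low=(low[0]=0,low[1]=3,low[2]=?,low[3]=?,low[4]=1,low[5]=1); scc=(scc[0]=?,scc[1]=0,scc[2]=?,scc[3]=?,scc[4]=?,scc[5]=?)
step 3: low=(low[0]=0,low[1]=3,low[2]=?,low[3]=?,low[4]=1,low[5]=1); scc=(scc[0]=?,scc[1]=0,scc[2]=?,scc[3]=?,scc[4]=1,scc[5]=1)
step 4: low=(low[0]=0,low[1]=3,low[2]=?,low[3]=?,low[4]=1,low[5]=1); scc=(scc[0]=2,scc[1]=0,scc[2]=?,scc[3]=?,scc[4]=1,scc[5]=1)
step 5: low=(low[0]=0,low[1]=3,low[2]=4,low[3]=?,low[4]=1,low[5]=1); scc=(scc[0]=2,scc[1]=0,scc[2]=3,scc[3]=?,scc[4]=1,scc[5]=1)
step 6: low=(low[0]=0,low[1]=3,low[2]=4,low[3]=5,low[4]=1,low[5]=1); scc=(scc[0]=2,scc[1]=0,scc[2]=3,scc[3]=4,scc[4]=1,scc[5]=1)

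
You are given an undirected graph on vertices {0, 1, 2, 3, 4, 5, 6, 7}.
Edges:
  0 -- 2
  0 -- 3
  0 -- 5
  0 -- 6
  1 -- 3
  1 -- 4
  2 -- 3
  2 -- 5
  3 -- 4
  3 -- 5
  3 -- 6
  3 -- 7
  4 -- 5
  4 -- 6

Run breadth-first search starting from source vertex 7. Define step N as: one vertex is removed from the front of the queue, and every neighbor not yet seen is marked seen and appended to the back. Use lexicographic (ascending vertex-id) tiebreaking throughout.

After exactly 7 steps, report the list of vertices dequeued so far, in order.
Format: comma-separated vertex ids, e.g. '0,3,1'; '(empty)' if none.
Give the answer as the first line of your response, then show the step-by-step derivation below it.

7,3,0,1,2,4,5

step 1: dequeue 7; queue=[3]; order=7
step 2: dequeue 3; queue=[0,1,2,4,5,6]; order=7,3
step 3: dequeue 0; queue=[1,2,4,5,6]; order=7,3,0
step 4: dequeue 1; queue=[2,4,5,6]; order=7,3,0,1
step 5: dequeue 2; queue=[4,5,6]; order=7,3,0,1,2
step 6: dequeue 4; queue=[5,6]; order=7,3,0,1,2,4
step 7: dequeue 5; queue=[6]; order=7,3,0,1,2,4,5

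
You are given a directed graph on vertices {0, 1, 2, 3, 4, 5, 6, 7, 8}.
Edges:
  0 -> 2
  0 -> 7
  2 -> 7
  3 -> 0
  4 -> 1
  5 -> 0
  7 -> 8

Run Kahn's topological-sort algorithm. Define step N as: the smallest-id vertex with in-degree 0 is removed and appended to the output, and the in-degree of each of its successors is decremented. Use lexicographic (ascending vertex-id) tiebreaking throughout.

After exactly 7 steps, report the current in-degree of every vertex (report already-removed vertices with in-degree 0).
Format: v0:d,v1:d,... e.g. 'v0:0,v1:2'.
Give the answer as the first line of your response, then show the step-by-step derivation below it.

v0:0,v1:0,v2:0,v3:0,v4:0,v5:0,v6:0,v7:0,v8:1

step 1: output 3; order=[3]; indeg=(1,1,1,0,0,0,0,2,1)
step 2: output 4; order=[3,4]; indeg=(1,0,1,0,0,0,0,2,1)
step 3: output 1; order=[3,4,1]; indeg=(1,0,1,0,0,0,0,2,1)
step 4: output 5; order=[3,4,1,5]; indeg=(0,0,1,0,0,0,0,2,1)
step 5: output 0; order=[3,4,1,5,0]; indeg=(0,0,0,0,0,0,0,1,1)
step 6: output 2; order=[3,4,1,5,0,2]; indeg=(0,0,0,0,0,0,0,0,1)
step 7: output 6; order=[3,4,1,5,0,2,6]; indeg=(0,0,0,0,0,0,0,0,1)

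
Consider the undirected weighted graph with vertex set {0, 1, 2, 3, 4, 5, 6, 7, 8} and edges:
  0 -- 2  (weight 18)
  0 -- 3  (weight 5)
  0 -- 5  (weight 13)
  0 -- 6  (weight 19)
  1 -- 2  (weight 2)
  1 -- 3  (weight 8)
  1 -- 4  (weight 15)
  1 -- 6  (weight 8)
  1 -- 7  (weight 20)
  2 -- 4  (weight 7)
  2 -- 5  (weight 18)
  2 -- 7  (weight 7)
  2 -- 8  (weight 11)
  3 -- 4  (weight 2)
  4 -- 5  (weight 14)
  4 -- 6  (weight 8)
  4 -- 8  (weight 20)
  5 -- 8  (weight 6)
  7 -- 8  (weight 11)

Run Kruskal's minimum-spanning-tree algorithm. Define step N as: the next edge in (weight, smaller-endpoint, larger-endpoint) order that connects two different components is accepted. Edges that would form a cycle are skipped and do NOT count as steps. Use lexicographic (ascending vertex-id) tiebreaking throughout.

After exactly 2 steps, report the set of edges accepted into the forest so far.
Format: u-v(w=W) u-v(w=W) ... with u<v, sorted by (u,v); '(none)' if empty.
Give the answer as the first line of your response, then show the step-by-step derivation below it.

1-2(w=2) 3-4(w=2)

step 1: add edge 1-2 (w=2); MST = {1-2(w=2)}
step 2: add edge 3-4 (w=2); MST = {1-2(w=2) 3-4(w=2)}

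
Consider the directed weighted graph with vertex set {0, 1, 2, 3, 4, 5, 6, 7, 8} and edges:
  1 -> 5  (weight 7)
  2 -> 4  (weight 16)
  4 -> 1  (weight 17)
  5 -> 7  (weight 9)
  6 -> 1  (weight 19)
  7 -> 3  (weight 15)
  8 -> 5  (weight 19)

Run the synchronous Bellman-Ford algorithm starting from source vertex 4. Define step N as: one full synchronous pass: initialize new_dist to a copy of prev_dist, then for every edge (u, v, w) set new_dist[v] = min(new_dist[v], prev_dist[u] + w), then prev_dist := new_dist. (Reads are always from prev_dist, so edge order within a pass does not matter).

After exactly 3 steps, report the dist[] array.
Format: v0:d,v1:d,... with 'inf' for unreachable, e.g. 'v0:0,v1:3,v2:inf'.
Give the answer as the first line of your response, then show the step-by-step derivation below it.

v0:inf,v1:17,v2:inf,v3:inf,v4:0,v5:24,v6:inf,v7:33,v8:inf

step 1: dist = v0:inf,v1:17,v2:inf,v3:inf,v4:0,v5:inf,v6:inf,v7:inf,v8:inf
step 2: dist = v0:inf,v1:17,v2:inf,v3:inf,v4:0,v5:24,v6:inf,v7:inf,v8:inf
step 3: dist = v0:inf,v1:17,v2:inf,v3:inf,v4:0,v5:24,v6:inf,v7:33,v8:inf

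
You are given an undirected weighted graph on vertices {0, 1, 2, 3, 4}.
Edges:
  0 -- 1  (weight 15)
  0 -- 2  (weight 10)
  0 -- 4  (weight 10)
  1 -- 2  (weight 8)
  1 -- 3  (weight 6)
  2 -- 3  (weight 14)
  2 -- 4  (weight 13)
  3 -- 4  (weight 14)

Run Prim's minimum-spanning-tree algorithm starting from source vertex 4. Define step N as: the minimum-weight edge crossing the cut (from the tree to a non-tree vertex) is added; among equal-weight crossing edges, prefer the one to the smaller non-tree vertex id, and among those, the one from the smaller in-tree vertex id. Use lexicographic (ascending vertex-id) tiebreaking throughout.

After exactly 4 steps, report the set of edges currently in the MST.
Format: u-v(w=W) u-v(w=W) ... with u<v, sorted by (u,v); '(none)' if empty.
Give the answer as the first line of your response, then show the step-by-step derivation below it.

0-2(w=10) 0-4(w=10) 1-2(w=8) 1-3(w=6)

step 1: add edge 0-4 (w=10); MST = {0-4(w=10)}
step 2: add edge 0-2 (w=10); MST = {0-2(w=10) 0-4(w=10)}
step 3: add edge 1-2 (w=8); MST = {0-2(w=10) 0-4(w=10) 1-2(w=8)}
step 4: add edge 1-3 (w=6); MST = {0-2(w=10) 0-4(w=10) 1-2(w=8) 1-3(w=6)}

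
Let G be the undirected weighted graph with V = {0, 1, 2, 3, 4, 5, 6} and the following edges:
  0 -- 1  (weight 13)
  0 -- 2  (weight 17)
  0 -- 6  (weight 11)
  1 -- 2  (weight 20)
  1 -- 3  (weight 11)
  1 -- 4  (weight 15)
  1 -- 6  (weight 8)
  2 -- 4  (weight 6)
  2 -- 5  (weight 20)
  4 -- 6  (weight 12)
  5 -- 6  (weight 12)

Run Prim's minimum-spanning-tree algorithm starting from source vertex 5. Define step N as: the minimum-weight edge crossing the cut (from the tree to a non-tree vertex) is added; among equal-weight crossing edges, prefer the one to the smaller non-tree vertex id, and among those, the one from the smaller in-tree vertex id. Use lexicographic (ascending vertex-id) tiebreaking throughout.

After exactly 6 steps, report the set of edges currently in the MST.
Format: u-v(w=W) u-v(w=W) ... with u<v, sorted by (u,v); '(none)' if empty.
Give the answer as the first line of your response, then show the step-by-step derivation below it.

0-6(w=11) 1-3(w=11) 1-6(w=8) 2-4(w=6) 4-6(w=12) 5-6(w=12)

step 1: add edge 5-6 (w=12); MST = {5-6(w=12)}
step 2: add edge 1-6 (w=8); MST = {1-6(w=8) 5-6(w=12)}
step 3: add edge 0-6 (w=11); MST = {0-6(w=11) 1-6(w=8) 5-6(w=12)}
step 4: add edge 1-3 (w=11); MST = {0-6(w=11) 1-3(w=11) 1-6(w=8) 5-6(w=12)}
step 5: add edge 4-6 (w=12); MST = {0-6(w=11) 1-3(w=11) 1-6(w=8) 4-6(w=12) 5-6(w=12)}
step 6: add edge 2-4 (w=6); MST = {0-6(w=11) 1-3(w=11) 1-6(w=8) 2-4(w=6) 4-6(w=12) 5-6(w=12)}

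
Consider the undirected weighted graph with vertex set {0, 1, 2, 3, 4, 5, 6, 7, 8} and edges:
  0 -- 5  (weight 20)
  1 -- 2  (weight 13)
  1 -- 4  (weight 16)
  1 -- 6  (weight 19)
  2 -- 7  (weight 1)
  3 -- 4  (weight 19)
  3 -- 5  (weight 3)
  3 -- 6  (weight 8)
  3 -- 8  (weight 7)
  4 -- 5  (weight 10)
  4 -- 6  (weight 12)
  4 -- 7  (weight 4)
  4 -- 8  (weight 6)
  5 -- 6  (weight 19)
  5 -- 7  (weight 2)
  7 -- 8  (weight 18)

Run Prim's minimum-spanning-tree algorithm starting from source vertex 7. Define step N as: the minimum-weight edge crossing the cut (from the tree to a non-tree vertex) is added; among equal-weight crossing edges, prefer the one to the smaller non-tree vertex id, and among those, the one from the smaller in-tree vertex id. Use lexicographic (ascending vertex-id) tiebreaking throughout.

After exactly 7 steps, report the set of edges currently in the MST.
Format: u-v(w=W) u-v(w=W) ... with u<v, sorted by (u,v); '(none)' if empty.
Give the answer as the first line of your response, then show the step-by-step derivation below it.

1-2(w=13) 2-7(w=1) 3-5(w=3) 3-6(w=8) 4-7(w=4) 4-8(w=6) 5-7(w=2)

step 1: add edge 2-7 (w=1); MST = {2-7(w=1)}
step 2: add edge 5-7 (w=2); MST = {2-7(w=1) 5-7(w=2)}
step 3: add edge 3-5 (w=3); MST = {2-7(w=1) 3-5(w=3) 5-7(w=2)}
step 4: add edge 4-7 (w=4); MST = {2-7(w=1) 3-5(w=3) 4-7(w=4) 5-7(w=2)}
step 5: add edge 4-8 (w=6); MST = {2-7(w=1) 3-5(w=3) 4-7(w=4) 4-8(w=6) 5-7(w=2)}
step 6: add edge 3-6 (w=8); MST = {2-7(w=1) 3-5(w=3) 3-6(w=8) 4-7(w=4) 4-8(w=6) 5-7(w=2)}
step 7: add edge 1-2 (w=13); MST = {1-2(w=13) 2-7(w=1) 3-5(w=3) 3-6(w=8) 4-7(w=4) 4-8(w=6) 5-7(w=2)}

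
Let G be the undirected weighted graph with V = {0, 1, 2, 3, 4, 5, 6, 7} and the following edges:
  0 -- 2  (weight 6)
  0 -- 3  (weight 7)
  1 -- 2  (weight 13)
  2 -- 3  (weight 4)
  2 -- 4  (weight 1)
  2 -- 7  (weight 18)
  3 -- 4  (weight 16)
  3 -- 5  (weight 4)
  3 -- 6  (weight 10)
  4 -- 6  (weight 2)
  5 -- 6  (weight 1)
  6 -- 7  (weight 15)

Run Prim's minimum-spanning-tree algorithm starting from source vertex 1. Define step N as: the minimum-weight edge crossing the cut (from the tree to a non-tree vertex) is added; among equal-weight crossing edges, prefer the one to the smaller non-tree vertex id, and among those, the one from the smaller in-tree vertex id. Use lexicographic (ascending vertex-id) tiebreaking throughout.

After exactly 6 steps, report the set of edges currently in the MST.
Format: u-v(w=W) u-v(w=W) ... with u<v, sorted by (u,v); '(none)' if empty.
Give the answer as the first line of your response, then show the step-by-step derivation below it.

0-2(w=6) 1-2(w=13) 2-3(w=4) 2-4(w=1) 4-6(w=2) 5-6(w=1)

step 1: add edge 1-2 (w=13); MST = {1-2(w=13)}
step 2: add edge 2-4 (w=1); MST = {1-2(w=13) 2-4(w=1)}
step 3: add edge 4-6 (w=2); MST = {1-2(w=13) 2-4(w=1) 4-6(w=2)}
step 4: add edge 5-6 (w=1); MST = {1-2(w=13) 2-4(w=1) 4-6(w=2) 5-6(w=1)}
step 5: add edge 2-3 (w=4); MST = {1-2(w=13) 2-3(w=4) 2-4(w=1) 4-6(w=2) 5-6(w=1)}
step 6: add edge 0-2 (w=6); MST = {0-2(w=6) 1-2(w=13) 2-3(w=4) 2-4(w=1) 4-6(w=2) 5-6(w=1)}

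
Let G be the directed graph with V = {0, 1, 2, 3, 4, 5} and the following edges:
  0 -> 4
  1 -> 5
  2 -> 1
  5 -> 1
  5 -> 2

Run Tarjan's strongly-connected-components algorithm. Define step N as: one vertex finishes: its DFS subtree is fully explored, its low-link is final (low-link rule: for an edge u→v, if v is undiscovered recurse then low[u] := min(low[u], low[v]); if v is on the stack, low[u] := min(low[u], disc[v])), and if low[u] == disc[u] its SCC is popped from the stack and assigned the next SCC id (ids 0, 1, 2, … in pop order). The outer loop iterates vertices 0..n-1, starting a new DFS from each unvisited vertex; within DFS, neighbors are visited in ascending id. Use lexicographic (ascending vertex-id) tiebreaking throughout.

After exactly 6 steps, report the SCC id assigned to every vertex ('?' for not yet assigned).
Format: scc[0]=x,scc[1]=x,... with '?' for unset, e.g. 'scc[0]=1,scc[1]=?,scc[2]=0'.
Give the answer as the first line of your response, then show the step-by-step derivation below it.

scc[0]=1,scc[1]=2,scc[2]=2,scc[3]=3,scc[4]=0,scc[5]=2

step 1: low=(low[0]=0,low[1]=?,low[2]=?,low[3]=?,low[4]=1,low[5]=?); scc=(scc[0]=?,scc[1]=?,scc[2]=?,scc[3]=?,scc[4]=0,scc[5]=?)
step 2: low=(low[0]=0,low[1]=?,low[2]=?,low[3]=?,low[4]=1,low[5]=?); scc=(scc[0]=1,scc[1]=?,scc[2]=?,scc[3]=?,scc[4]=0,scc[5]=?)
step 3: low=(low[0]=0,low[1]=2,low[2]=2,low[3]=?,low[4]=1,low[5]=2); scc=(scc[0]=1,scc[1]=?,scc[2]=?,scc[3]=?,scc[4]=0,scc[5]=?)
step 4: low=(low[0]=0,low[1]=2,low[2]=2,low[3]=?,low[4]=1,low[5]=2); scc=(scc[0]=1,scc[1]=?,scc[2]=?,scc[3]=?,scc[4]=0,scc[5]=?)
step 5: low=(low[0]=0,low[1]=2,low[2]=2,low[3]=?,low[4]=1,low[5]=2); scc=(scc[0]=1,scc[1]=2,scc[2]=2,scc[3]=?,scc[4]=0,scc[5]=2)
step 6: low=(low[0]=0,low[1]=2,low[2]=2,low[3]=5,low[4]=1,low[5]=2); scc=(scc[0]=1,scc[1]=2,scc[2]=2,scc[3]=3,scc[4]=0,scc[5]=2)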